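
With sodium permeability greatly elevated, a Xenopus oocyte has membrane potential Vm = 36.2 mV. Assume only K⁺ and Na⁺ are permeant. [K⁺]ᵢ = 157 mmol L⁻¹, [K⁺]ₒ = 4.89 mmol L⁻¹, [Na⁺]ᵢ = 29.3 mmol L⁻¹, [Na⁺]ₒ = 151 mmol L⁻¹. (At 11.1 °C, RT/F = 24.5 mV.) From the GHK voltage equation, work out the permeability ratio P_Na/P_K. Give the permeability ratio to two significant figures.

Let α = P_Na/P_K. GHK: Vm = 24.5·ln[(Kₒ + α·Naₒ)/(Kᵢ + α·Naᵢ)].
e^(Vm/24.5) = e^(36.2/24.5) = 4.3822
So 4.3822·(Kᵢ + α·Naᵢ) = Kₒ + α·Naₒ → α = (4.3822·157.0 − 4.89) / (151.0 − 4.3822·29.3)
α = (688 − 4.89) / (151.0 − 128.4) = 683.1/22.6 = 30.22

30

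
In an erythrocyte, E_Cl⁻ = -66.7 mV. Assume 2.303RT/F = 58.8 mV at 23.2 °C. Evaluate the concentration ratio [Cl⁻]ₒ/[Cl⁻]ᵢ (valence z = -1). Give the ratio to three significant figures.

13.6

log₁₀([out]/[in]) = E·z/(58.8) = -66.7 × -1 / 58.8 = 1.1344
[out]/[in] = 10^(1.1344) = 13.63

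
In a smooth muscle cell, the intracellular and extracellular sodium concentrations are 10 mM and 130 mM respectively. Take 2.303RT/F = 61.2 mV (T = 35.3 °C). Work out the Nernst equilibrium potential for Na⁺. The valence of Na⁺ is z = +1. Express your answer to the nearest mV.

68 mV

E = (61.2/z) · log₁₀([Na⁺]_out/[Na⁺]_in) with z = +1.
= (61.2/1) · log₁₀(130/10) = 61.20 · log₁₀(13)
= 61.20 · (1.1139) = 68.17 mV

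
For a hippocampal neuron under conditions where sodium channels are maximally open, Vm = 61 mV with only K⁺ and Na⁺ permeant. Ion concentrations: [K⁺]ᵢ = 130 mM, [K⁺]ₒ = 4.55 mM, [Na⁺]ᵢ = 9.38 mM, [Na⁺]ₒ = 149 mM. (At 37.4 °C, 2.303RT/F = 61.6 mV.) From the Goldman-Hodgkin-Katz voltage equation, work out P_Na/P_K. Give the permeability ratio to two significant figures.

22

Let α = P_Na/P_K. GHK: Vm = 61.6·log₁₀[(Kₒ + α·Naₒ)/(Kᵢ + α·Naᵢ)].
10^(Vm/61.6) = 10^(61.0/61.6) = 9.7782
So 9.7782·(Kᵢ + α·Naᵢ) = Kₒ + α·Naₒ → α = (9.7782·130.0 − 4.55) / (149.0 − 9.7782·9.38)
α = (1271 − 4.55) / (149.0 − 91.72) = 1267/57.28 = 22.11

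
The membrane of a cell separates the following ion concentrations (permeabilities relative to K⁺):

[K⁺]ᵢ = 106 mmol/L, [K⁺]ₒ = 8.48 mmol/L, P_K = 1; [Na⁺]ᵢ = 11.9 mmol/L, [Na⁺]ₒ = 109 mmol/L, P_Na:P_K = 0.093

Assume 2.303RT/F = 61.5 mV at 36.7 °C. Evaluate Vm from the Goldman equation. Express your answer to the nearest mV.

-47 mV

Vm = 61.5 · log₁₀[(Σ P·[cation]ₒ + Σ P·[anion]ᵢ) / (Σ P·[cation]ᵢ + Σ P·[anion]ₒ)]
Numerator = 1×8.48 + 0.093×109 = 18.62
Denominator = 1×106 + 0.093×11.9 = 107.1
Vm = 61.5 · log₁₀(0.17382) = 61.5 × (-0.7599) = -46.73 mV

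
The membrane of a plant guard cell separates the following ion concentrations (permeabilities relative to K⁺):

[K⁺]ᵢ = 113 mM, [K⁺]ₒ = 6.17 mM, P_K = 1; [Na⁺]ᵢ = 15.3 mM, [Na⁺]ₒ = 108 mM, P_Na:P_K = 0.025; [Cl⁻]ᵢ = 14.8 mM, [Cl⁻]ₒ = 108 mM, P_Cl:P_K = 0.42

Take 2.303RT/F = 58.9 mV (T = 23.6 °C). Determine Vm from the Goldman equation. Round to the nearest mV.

Vm = 58.9 · log₁₀[(Σ P·[cation]ₒ + Σ P·[anion]ᵢ) / (Σ P·[cation]ᵢ + Σ P·[anion]ₒ)]
Numerator = 1×6.17 + 0.025×108 + 0.42×14.8 = 15.09
Denominator = 1×113 + 0.025×15.3 + 0.42×108 = 158.7
Vm = 58.9 · log₁₀(0.095034) = 58.9 × (-1.0221) = -60.20 mV

-60 mV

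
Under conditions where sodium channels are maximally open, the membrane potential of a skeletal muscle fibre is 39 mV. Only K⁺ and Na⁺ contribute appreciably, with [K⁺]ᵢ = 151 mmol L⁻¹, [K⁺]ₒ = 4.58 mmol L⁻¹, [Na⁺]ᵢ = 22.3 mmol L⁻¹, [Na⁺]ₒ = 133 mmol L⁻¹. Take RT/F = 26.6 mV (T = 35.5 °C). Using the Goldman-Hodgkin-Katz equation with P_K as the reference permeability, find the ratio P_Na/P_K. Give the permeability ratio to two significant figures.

18

Let α = P_Na/P_K. GHK: Vm = 26.6·ln[(Kₒ + α·Naₒ)/(Kᵢ + α·Naᵢ)].
e^(Vm/26.6) = e^(39.0/26.6) = 4.3326
So 4.3326·(Kᵢ + α·Naᵢ) = Kₒ + α·Naₒ → α = (4.3326·151.0 − 4.58) / (133.0 − 4.3326·22.3)
α = (654.2 − 4.58) / (133.0 − 96.62) = 649.6/36.38 = 17.86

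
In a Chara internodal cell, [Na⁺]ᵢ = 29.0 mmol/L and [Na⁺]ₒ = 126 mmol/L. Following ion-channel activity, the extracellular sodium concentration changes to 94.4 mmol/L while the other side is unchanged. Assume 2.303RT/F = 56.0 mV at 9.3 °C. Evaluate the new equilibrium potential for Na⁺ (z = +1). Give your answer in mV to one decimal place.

After the shift: [Na⁺]_out = 94.4, [Na⁺]_in = 29.0 mmol/L.
E_new = (56.0/1)·log₁₀(94.4/29.0) = 56.00 · (0.5126) = 28.70 mV

28.7 mV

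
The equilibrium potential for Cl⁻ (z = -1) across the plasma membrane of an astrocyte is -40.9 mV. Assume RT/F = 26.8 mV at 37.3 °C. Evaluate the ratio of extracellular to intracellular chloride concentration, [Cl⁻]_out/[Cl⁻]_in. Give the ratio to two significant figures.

ln([out]/[in]) = E·z/(26.8) = -40.9 × -1 / 26.8 = 1.5261
[out]/[in] = e^(1.5261) = 4.6

4.6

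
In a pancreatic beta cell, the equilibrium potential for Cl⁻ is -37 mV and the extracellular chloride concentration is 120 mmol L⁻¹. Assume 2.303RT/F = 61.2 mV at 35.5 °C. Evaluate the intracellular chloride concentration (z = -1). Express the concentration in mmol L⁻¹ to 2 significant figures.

30 mmol L⁻¹

Nernst: E = (61.2/-1) · log₁₀([out]/[in]), so log₁₀([out]/[in]) = -37.0 × -1 / 61.2 = 0.6046.
[out]/[in] = 10^(0.6046) = 4.023.
[in] = 120 / 4.023 = 29.83 mmol L⁻¹.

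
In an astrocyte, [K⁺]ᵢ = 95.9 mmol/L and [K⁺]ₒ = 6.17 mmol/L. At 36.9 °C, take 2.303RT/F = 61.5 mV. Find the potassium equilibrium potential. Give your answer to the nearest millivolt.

E = (61.5/z) · log₁₀([K⁺]_out/[K⁺]_in) with z = +1.
= (61.5/1) · log₁₀(6.17/95.9) = 61.50 · log₁₀(0.06434)
= 61.50 · (-1.1915) = -73.28 mV

-73 mV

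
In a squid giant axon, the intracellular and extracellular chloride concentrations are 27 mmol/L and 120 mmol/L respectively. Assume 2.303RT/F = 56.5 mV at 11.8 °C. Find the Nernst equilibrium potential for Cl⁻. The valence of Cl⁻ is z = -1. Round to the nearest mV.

E = (56.5/z) · log₁₀([Cl⁻]_out/[Cl⁻]_in) with z = -1.
For an anion, dividing by z = -1 reverses the sign.
= (56.5/-1) · log₁₀(120/27) = -56.50 · log₁₀(4.444)
= -56.50 · (0.6478) = -36.60 mV

-37 mV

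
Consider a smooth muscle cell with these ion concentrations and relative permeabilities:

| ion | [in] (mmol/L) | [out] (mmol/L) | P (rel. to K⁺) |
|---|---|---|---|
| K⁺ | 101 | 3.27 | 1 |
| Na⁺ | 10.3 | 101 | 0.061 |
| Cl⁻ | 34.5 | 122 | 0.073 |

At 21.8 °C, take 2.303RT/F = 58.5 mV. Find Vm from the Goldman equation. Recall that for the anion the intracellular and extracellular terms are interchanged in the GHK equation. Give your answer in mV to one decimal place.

Vm = 58.5 · log₁₀[(Σ P·[cation]ₒ + Σ P·[anion]ᵢ) / (Σ P·[cation]ᵢ + Σ P·[anion]ₒ)]
Numerator = 1×3.27 + 0.061×101 + 0.073×34.5 = 11.95
Denominator = 1×101 + 0.061×10.3 + 0.073×122 = 110.5
Vm = 58.5 · log₁₀(0.10811) = 58.5 × (-0.9661) = -56.52 mV

-56.5 mV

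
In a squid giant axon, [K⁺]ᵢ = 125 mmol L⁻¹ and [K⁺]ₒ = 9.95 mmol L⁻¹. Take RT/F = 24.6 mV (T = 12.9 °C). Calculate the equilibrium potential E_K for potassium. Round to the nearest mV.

E = (24.6/z) · ln([K⁺]_out/[K⁺]_in) with z = +1.
= (24.6/1) · ln(9.95/125) = 24.60 · ln(0.0796)
= 24.60 · (-2.5307) = -62.26 mV

-62 mV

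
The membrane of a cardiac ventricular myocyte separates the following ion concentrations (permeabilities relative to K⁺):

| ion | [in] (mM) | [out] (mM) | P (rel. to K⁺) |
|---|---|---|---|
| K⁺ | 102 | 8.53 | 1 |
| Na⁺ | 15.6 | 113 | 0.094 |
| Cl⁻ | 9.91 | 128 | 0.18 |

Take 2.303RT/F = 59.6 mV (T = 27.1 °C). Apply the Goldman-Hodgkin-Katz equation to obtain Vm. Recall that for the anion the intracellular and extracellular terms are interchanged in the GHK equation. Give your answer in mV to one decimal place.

-46.6 mV

Vm = 59.6 · log₁₀[(Σ P·[cation]ₒ + Σ P·[anion]ᵢ) / (Σ P·[cation]ᵢ + Σ P·[anion]ₒ)]
Numerator = 1×8.53 + 0.094×113 + 0.18×9.91 = 20.94
Denominator = 1×102 + 0.094×15.6 + 0.18×128 = 126.5
Vm = 59.6 · log₁₀(0.16549) = 59.6 × (-0.7812) = -46.56 mV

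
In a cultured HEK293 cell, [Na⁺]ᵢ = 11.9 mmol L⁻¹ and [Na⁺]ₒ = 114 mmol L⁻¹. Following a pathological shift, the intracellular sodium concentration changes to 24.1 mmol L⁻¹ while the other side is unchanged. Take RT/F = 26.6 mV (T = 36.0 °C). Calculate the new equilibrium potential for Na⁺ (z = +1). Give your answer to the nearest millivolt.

41 mV

After the shift: [Na⁺]_out = 114, [Na⁺]_in = 24.1 mmol L⁻¹.
E_new = (26.6/1)·ln(114/24.1) = 26.60 · (1.5540) = 41.34 mV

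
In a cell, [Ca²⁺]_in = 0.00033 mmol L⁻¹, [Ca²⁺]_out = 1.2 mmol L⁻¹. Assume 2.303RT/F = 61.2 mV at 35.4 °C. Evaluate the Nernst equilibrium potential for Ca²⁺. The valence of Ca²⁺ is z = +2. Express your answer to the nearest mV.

E = (61.2/z) · log₁₀([Ca²⁺]_out/[Ca²⁺]_in) with z = +2.
= (61.2/2) · log₁₀(1.2/0.00033) = 30.60 · log₁₀(3636)
= 30.60 · (3.5607) = 108.96 mV

109 mV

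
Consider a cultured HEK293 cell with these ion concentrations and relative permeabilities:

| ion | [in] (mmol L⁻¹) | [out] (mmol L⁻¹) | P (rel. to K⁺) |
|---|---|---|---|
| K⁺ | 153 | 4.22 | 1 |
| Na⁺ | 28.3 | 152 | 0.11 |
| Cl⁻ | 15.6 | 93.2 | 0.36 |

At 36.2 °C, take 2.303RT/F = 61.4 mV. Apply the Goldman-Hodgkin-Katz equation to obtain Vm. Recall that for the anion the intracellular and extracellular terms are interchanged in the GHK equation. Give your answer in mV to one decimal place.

-52.4 mV

Vm = 61.4 · log₁₀[(Σ P·[cation]ₒ + Σ P·[anion]ᵢ) / (Σ P·[cation]ᵢ + Σ P·[anion]ₒ)]
Numerator = 1×4.22 + 0.11×152 + 0.36×15.6 = 26.56
Denominator = 1×153 + 0.11×28.3 + 0.36×93.2 = 189.7
Vm = 61.4 · log₁₀(0.14002) = 61.4 × (-0.8538) = -52.42 mV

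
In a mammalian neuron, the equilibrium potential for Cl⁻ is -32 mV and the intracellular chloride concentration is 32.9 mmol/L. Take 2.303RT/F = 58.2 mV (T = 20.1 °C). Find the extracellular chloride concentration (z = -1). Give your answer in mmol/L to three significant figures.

Nernst: E = (58.2/-1) · log₁₀([out]/[in]), so log₁₀([out]/[in]) = -32.0 × -1 / 58.2 = 0.5498.
[out]/[in] = 10^(0.5498) = 3.547.
[out] = 3.547 × 32.9 = 116.7 mmol/L.

117 mmol/L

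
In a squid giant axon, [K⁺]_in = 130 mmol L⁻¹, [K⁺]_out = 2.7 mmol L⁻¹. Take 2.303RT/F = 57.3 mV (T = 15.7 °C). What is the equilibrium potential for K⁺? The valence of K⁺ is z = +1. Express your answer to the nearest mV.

-96 mV

E = (57.3/z) · log₁₀([K⁺]_out/[K⁺]_in) with z = +1.
= (57.3/1) · log₁₀(2.7/130) = 57.30 · log₁₀(0.02077)
= 57.30 · (-1.6826) = -96.41 mV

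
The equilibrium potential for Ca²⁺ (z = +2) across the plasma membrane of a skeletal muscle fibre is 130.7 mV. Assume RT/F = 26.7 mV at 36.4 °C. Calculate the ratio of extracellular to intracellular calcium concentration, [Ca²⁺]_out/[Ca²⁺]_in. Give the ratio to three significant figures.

ln([out]/[in]) = E·z/(26.7) = 130.7 × 2 / 26.7 = 9.7903
[out]/[in] = e^(9.7903) = 1.786e+04

17900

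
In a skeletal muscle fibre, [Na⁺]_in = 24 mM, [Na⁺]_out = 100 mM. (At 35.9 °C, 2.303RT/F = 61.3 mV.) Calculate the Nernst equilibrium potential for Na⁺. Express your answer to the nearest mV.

38 mV

E = (61.3/z) · log₁₀([Na⁺]_out/[Na⁺]_in) with z = +1.
= (61.3/1) · log₁₀(100/24) = 61.30 · log₁₀(4.167)
= 61.30 · (0.6198) = 37.99 mV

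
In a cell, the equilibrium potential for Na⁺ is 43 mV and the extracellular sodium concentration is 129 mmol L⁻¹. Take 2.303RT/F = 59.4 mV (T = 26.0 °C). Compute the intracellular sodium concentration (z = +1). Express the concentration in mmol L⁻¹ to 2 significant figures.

Nernst: E = (59.4/1) · log₁₀([out]/[in]), so log₁₀([out]/[in]) = 43.0 × 1 / 59.4 = 0.7239.
[out]/[in] = 10^(0.7239) = 5.295.
[in] = 129 / 5.295 = 24.36 mmol L⁻¹.

24 mmol L⁻¹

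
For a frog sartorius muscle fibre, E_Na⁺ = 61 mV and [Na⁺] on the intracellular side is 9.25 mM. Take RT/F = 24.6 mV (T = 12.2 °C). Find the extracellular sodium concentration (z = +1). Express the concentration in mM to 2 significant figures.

110 mM

Nernst: E = (24.6/1) · ln([out]/[in]), so ln([out]/[in]) = 61.0 × 1 / 24.6 = 2.4797.
[out]/[in] = e^(2.4797) = 11.94.
[out] = 11.94 × 9.25 = 110.4 mM.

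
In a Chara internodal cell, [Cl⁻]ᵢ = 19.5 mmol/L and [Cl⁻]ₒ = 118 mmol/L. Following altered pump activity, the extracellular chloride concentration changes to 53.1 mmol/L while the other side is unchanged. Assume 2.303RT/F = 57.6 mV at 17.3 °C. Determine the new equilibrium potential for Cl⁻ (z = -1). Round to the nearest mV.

-25 mV

After the shift: [Cl⁻]_out = 53.1, [Cl⁻]_in = 19.5 mmol/L.
E_new = (57.6/-1)·log₁₀(53.1/19.5) = -57.60 · (0.4351) = -25.06 mV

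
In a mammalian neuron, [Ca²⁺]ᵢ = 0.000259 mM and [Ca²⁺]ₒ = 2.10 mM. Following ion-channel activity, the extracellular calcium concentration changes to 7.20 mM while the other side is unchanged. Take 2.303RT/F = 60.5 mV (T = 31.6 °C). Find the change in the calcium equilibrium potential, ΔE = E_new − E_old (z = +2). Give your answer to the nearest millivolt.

E_old = (60.5/2)·log₁₀(2.10/0.000259) = 118.24 mV
E_new = (60.5/2)·log₁₀(7.20/0.000259) = 134.43 mV
ΔE = 134.43 − (118.24) = 16.19 mV

16 mV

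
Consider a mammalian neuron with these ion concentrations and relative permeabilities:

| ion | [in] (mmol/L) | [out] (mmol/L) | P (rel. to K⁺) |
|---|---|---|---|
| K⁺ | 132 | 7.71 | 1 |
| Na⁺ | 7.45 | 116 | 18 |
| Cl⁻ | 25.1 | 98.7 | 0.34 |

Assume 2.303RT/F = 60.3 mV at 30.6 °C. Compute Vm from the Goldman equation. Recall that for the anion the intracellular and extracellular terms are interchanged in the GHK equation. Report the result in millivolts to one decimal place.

51.0 mV

Vm = 60.3 · log₁₀[(Σ P·[cation]ₒ + Σ P·[anion]ᵢ) / (Σ P·[cation]ᵢ + Σ P·[anion]ₒ)]
Numerator = 1×7.71 + 18×116 + 0.34×25.1 = 2104
Denominator = 1×132 + 18×7.45 + 0.34×98.7 = 299.7
Vm = 60.3 · log₁₀(7.0222) = 60.3 × (0.8465) = 51.04 mV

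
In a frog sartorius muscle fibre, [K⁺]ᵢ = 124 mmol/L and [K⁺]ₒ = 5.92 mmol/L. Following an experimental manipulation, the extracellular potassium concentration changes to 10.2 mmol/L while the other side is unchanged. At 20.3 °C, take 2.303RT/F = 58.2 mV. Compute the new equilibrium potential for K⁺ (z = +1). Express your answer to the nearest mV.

After the shift: [K⁺]_out = 10.2, [K⁺]_in = 124 mmol/L.
E_new = (58.2/1)·log₁₀(10.2/124) = 58.20 · (-1.0848) = -63.14 mV

-63 mV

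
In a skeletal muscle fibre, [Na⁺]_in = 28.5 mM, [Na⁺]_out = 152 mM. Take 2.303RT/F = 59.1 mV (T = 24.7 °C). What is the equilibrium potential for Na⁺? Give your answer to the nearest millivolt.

43 mV

E = (59.1/z) · log₁₀([Na⁺]_out/[Na⁺]_in) with z = +1.
= (59.1/1) · log₁₀(152/28.5) = 59.10 · log₁₀(5.333)
= 59.10 · (0.7270) = 42.97 mV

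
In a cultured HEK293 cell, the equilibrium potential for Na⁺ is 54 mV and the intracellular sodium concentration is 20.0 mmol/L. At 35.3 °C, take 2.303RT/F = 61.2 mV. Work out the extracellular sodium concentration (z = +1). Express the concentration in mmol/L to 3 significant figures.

153 mmol/L

Nernst: E = (61.2/1) · log₁₀([out]/[in]), so log₁₀([out]/[in]) = 54.0 × 1 / 61.2 = 0.8824.
[out]/[in] = 10^(0.8824) = 7.627.
[out] = 7.627 × 20.0 = 152.5 mmol/L.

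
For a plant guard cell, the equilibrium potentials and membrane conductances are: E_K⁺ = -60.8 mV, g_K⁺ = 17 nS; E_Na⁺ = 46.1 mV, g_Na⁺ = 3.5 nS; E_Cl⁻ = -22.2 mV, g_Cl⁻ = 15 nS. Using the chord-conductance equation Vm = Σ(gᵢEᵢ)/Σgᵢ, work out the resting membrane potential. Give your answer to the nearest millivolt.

-34 mV

Σ gᵢEᵢ = 17·(-60.8) + 3.5·(46.1) + 15·(-22.2) = -1205.25
Σ gᵢ = 17 + 3.5 + 15 = 35.5
Vm = -1205.25 / 35.5 = -33.95 mV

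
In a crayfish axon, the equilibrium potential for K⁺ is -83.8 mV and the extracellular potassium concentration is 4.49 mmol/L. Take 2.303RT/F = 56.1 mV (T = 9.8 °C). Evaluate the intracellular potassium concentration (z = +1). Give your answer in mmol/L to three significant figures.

140 mmol/L

Nernst: E = (56.1/1) · log₁₀([out]/[in]), so log₁₀([out]/[in]) = -83.8 × 1 / 56.1 = -1.4938.
[out]/[in] = 10^(-1.4938) = 0.03208.
[in] = 4.49 / 0.03208 = 140 mmol/L.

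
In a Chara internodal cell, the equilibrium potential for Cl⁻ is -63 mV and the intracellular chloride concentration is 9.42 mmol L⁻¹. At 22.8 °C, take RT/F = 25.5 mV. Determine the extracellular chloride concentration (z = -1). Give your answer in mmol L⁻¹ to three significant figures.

111 mmol L⁻¹

Nernst: E = (25.5/-1) · ln([out]/[in]), so ln([out]/[in]) = -63.0 × -1 / 25.5 = 2.4706.
[out]/[in] = e^(2.4706) = 11.83.
[out] = 11.83 × 9.42 = 111.4 mmol L⁻¹.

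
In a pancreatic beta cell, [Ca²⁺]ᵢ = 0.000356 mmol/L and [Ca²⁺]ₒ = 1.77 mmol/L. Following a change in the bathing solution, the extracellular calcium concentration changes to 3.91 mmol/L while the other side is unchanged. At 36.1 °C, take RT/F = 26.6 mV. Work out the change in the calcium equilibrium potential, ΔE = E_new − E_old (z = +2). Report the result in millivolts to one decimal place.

10.5 mV

E_old = (26.6/2)·ln(1.77/0.000356) = 113.20 mV
E_new = (26.6/2)·ln(3.91/0.000356) = 123.74 mV
ΔE = 123.74 − (113.20) = 10.54 mV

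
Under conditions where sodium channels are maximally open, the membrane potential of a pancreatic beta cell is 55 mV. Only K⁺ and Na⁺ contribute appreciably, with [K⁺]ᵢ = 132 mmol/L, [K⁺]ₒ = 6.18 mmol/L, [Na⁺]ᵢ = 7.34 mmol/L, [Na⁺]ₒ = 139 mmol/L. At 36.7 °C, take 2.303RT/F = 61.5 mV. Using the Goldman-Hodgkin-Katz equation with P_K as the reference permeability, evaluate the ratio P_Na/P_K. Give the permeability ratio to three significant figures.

12.6

Let α = P_Na/P_K. GHK: Vm = 61.5·log₁₀[(Kₒ + α·Naₒ)/(Kᵢ + α·Naᵢ)].
10^(Vm/61.5) = 10^(55.0/61.5) = 7.8399
So 7.8399·(Kᵢ + α·Naᵢ) = Kₒ + α·Naₒ → α = (7.8399·132.0 − 6.18) / (139.0 − 7.8399·7.34)
α = (1035 − 6.18) / (139.0 − 57.54) = 1029/81.46 = 12.63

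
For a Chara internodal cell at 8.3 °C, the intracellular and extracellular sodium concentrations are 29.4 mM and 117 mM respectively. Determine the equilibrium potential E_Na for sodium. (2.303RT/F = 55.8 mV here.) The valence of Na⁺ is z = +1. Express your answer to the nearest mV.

33 mV

E = (55.8/z) · log₁₀([Na⁺]_out/[Na⁺]_in) with z = +1.
= (55.8/1) · log₁₀(117/29.4) = 55.80 · log₁₀(3.98)
= 55.80 · (0.5998) = 33.47 mV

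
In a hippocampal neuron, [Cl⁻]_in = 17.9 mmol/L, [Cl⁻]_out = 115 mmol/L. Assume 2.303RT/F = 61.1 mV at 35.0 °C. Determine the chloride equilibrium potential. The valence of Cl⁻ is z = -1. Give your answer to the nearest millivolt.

-49 mV

E = (61.1/z) · log₁₀([Cl⁻]_out/[Cl⁻]_in) with z = -1.
For an anion, dividing by z = -1 reverses the sign.
= (61.1/-1) · log₁₀(115/17.9) = -61.10 · log₁₀(6.425)
= -61.10 · (0.8078) = -49.36 mV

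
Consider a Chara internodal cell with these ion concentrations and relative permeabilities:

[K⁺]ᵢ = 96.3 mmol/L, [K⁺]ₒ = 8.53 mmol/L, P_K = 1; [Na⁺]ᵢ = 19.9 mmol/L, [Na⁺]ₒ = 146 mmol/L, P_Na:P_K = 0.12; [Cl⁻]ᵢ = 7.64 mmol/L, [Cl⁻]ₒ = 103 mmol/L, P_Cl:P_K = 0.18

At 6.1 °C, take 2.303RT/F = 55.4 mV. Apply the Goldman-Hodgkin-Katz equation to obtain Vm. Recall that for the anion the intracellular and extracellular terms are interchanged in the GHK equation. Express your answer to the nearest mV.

Vm = 55.4 · log₁₀[(Σ P·[cation]ₒ + Σ P·[anion]ᵢ) / (Σ P·[cation]ᵢ + Σ P·[anion]ₒ)]
Numerator = 1×8.53 + 0.12×146 + 0.18×7.64 = 27.43
Denominator = 1×96.3 + 0.12×19.9 + 0.18×103 = 117.2
Vm = 55.4 · log₁₀(0.23395) = 55.4 × (-0.6309) = -34.95 mV

-35 mV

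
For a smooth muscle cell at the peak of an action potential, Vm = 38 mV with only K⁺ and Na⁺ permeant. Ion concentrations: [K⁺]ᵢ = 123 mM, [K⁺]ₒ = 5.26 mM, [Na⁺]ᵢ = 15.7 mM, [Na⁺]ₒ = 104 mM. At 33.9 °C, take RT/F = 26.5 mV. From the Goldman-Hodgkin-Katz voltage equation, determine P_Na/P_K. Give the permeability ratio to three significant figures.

Let α = P_Na/P_K. GHK: Vm = 26.5·ln[(Kₒ + α·Naₒ)/(Kᵢ + α·Naᵢ)].
e^(Vm/26.5) = e^(38.0/26.5) = 4.1953
So 4.1953·(Kᵢ + α·Naᵢ) = Kₒ + α·Naₒ → α = (4.1953·123.0 − 5.26) / (104.0 − 4.1953·15.7)
α = (516 − 5.26) / (104.0 − 65.87) = 510.8/38.13 = 13.39

13.4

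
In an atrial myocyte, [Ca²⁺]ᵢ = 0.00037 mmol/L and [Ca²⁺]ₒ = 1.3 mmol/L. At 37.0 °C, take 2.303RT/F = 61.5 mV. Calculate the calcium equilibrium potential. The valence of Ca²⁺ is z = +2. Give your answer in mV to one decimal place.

109.0 mV

E = (61.5/z) · log₁₀([Ca²⁺]_out/[Ca²⁺]_in) with z = +2.
= (61.5/2) · log₁₀(1.3/0.00037) = 30.75 · log₁₀(3514)
= 30.75 · (3.5457) = 109.03 mV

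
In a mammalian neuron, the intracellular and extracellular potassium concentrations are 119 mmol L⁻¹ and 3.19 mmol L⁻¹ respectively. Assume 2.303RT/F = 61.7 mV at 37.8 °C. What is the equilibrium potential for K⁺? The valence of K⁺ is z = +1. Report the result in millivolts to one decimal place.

-97.0 mV

E = (61.7/z) · log₁₀([K⁺]_out/[K⁺]_in) with z = +1.
= (61.7/1) · log₁₀(3.19/119) = 61.70 · log₁₀(0.02681)
= 61.70 · (-1.5718) = -96.98 mV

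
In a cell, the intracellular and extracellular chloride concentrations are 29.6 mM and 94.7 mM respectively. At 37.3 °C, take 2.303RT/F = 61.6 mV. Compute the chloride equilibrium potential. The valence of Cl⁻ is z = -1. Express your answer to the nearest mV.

E = (61.6/z) · log₁₀([Cl⁻]_out/[Cl⁻]_in) with z = -1.
For an anion, dividing by z = -1 reverses the sign.
= (61.6/-1) · log₁₀(94.7/29.6) = -61.60 · log₁₀(3.199)
= -61.60 · (0.5051) = -31.11 mV

-31 mV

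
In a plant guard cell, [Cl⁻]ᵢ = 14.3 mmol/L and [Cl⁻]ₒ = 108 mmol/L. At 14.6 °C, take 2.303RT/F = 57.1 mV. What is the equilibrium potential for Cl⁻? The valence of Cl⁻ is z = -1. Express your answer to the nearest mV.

-50 mV

E = (57.1/z) · log₁₀([Cl⁻]_out/[Cl⁻]_in) with z = -1.
For an anion, dividing by z = -1 reverses the sign.
= (57.1/-1) · log₁₀(108/14.3) = -57.10 · log₁₀(7.552)
= -57.10 · (0.8781) = -50.14 mV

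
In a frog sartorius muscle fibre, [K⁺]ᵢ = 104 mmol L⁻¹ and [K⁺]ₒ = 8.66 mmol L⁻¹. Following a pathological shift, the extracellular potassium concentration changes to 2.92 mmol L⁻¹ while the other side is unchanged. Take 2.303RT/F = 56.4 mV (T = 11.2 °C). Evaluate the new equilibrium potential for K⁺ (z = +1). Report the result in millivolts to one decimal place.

-87.5 mV

After the shift: [K⁺]_out = 2.92, [K⁺]_in = 104 mmol L⁻¹.
E_new = (56.4/1)·log₁₀(2.92/104) = 56.40 · (-1.5517) = -87.51 mV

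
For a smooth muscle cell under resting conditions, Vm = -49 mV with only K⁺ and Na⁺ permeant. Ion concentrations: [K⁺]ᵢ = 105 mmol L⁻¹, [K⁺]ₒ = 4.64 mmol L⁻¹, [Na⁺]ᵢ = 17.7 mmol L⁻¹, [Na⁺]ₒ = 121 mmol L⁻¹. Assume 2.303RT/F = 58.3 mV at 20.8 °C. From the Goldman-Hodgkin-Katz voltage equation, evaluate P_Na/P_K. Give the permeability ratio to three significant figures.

0.0888

Let α = P_Na/P_K. GHK: Vm = 58.3·log₁₀[(Kₒ + α·Naₒ)/(Kᵢ + α·Naᵢ)].
10^(Vm/58.3) = 10^(-49.0/58.3) = 0.14438
So 0.14438·(Kᵢ + α·Naᵢ) = Kₒ + α·Naₒ → α = (0.14438·105.0 − 4.64) / (121.0 − 0.14438·17.7)
α = (15.16 − 4.64) / (121.0 − 2.556) = 10.52/118.4 = 0.08882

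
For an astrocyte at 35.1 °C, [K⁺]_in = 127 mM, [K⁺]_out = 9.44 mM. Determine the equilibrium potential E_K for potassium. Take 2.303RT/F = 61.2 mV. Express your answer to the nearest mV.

-69 mV

E = (61.2/z) · log₁₀([K⁺]_out/[K⁺]_in) with z = +1.
= (61.2/1) · log₁₀(9.44/127) = 61.20 · log₁₀(0.07433)
= 61.20 · (-1.1288) = -69.08 mV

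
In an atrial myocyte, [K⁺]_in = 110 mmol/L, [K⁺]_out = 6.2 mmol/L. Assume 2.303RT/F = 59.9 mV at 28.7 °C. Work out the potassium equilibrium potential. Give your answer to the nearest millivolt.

E = (59.9/z) · log₁₀([K⁺]_out/[K⁺]_in) with z = +1.
= (59.9/1) · log₁₀(6.2/110) = 59.90 · log₁₀(0.05636)
= 59.90 · (-1.2490) = -74.82 mV

-75 mV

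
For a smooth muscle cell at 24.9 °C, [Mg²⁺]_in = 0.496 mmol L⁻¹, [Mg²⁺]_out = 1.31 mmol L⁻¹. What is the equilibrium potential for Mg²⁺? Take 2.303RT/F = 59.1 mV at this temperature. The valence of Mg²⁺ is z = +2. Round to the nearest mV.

12 mV

E = (59.1/z) · log₁₀([Mg²⁺]_out/[Mg²⁺]_in) with z = +2.
= (59.1/2) · log₁₀(1.31/0.496) = 29.55 · log₁₀(2.641)
= 29.55 · (0.4218) = 12.46 mV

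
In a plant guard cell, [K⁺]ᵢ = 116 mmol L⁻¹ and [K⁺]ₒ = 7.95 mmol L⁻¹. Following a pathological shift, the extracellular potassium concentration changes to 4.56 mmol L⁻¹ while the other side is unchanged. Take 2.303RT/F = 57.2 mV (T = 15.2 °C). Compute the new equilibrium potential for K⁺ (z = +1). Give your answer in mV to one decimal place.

After the shift: [K⁺]_out = 4.56, [K⁺]_in = 116 mmol L⁻¹.
E_new = (57.2/1)·log₁₀(4.56/116) = 57.20 · (-1.4055) = -80.39 mV

-80.4 mV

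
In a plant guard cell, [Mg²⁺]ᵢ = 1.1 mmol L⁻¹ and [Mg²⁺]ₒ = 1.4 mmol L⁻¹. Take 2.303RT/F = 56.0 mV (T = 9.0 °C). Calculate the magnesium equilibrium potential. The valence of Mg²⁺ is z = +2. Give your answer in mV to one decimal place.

E = (56.0/z) · log₁₀([Mg²⁺]_out/[Mg²⁺]_in) with z = +2.
= (56.0/2) · log₁₀(1.4/1.1) = 28.00 · log₁₀(1.273)
= 28.00 · (0.1047) = 2.93 mV

2.9 mV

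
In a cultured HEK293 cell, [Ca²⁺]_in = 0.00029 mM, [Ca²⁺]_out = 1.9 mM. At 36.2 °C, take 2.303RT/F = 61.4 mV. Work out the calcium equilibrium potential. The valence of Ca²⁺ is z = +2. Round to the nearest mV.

E = (61.4/z) · log₁₀([Ca²⁺]_out/[Ca²⁺]_in) with z = +2.
= (61.4/2) · log₁₀(1.9/0.00029) = 30.70 · log₁₀(6552)
= 30.70 · (3.8164) = 117.16 mV

117 mV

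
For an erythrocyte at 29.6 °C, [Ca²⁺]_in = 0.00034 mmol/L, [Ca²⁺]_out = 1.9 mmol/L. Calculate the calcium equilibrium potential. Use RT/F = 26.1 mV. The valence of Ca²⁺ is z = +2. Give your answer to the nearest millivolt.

113 mV

E = (26.1/z) · ln([Ca²⁺]_out/[Ca²⁺]_in) with z = +2.
= (26.1/2) · ln(1.9/0.00034) = 13.05 · ln(5588)
= 13.05 · (8.6284) = 112.60 mV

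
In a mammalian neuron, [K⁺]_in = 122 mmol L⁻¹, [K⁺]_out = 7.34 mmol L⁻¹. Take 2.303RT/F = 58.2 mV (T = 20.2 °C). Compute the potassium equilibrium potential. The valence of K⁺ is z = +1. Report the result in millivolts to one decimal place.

-71.0 mV

E = (58.2/z) · log₁₀([K⁺]_out/[K⁺]_in) with z = +1.
= (58.2/1) · log₁₀(7.34/122) = 58.20 · log₁₀(0.06016)
= 58.20 · (-1.2207) = -71.04 mV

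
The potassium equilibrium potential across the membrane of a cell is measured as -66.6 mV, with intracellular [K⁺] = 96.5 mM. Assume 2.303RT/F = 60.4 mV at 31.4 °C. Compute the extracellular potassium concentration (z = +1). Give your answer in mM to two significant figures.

7.6 mM

Nernst: E = (60.4/1) · log₁₀([out]/[in]), so log₁₀([out]/[in]) = -66.6 × 1 / 60.4 = -1.1026.
[out]/[in] = 10^(-1.1026) = 0.07895.
[out] = 0.07895 × 96.5 = 7.619 mM.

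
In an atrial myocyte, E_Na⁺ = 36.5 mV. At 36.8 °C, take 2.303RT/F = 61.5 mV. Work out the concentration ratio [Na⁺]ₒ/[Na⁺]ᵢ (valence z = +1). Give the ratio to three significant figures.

log₁₀([out]/[in]) = E·z/(61.5) = 36.5 × 1 / 61.5 = 0.5935
[out]/[in] = 10^(0.5935) = 3.922

3.92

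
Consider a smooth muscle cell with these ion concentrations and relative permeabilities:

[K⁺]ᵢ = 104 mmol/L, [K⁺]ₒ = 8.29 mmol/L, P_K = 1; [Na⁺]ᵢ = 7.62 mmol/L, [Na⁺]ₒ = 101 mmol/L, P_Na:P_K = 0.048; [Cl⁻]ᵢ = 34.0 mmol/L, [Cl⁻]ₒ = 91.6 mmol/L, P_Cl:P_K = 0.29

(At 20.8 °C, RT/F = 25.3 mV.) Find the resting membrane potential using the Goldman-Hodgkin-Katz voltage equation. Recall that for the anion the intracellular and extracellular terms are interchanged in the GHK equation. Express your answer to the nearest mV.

Vm = 25.3 · ln[(Σ P·[cation]ₒ + Σ P·[anion]ᵢ) / (Σ P·[cation]ᵢ + Σ P·[anion]ₒ)]
Numerator = 1×8.29 + 0.048×101 + 0.29×34.0 = 23
Denominator = 1×104 + 0.048×7.62 + 0.29×91.6 = 130.9
Vm = 25.3 · ln(0.17565) = 25.3 × (-1.7393) = -44.00 mV

-44 mV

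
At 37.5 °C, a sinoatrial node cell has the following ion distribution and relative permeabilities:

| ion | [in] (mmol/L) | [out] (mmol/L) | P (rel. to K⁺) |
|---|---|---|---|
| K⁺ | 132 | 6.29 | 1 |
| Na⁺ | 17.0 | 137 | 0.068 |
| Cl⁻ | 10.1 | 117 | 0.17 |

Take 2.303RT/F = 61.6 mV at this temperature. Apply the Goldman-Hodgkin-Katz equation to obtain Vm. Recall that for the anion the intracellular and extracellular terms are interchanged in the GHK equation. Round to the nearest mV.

Vm = 61.6 · log₁₀[(Σ P·[cation]ₒ + Σ P·[anion]ᵢ) / (Σ P·[cation]ᵢ + Σ P·[anion]ₒ)]
Numerator = 1×6.29 + 0.068×137 + 0.17×10.1 = 17.32
Denominator = 1×132 + 0.068×17.0 + 0.17×117 = 153
Vm = 61.6 · log₁₀(0.11319) = 61.6 × (-0.9462) = -58.29 mV

-58 mV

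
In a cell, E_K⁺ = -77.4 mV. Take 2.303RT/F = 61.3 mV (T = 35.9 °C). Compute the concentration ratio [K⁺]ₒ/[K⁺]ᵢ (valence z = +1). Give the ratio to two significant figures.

log₁₀([out]/[in]) = E·z/(61.3) = -77.4 × 1 / 61.3 = -1.2626
[out]/[in] = 10^(-1.2626) = 0.05462

0.055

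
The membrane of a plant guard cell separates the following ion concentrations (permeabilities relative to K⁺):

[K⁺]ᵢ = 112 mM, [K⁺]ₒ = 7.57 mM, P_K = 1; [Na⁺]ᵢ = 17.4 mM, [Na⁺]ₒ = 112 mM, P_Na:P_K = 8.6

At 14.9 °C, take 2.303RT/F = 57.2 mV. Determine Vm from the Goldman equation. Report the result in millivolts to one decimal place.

Vm = 57.2 · log₁₀[(Σ P·[cation]ₒ + Σ P·[anion]ᵢ) / (Σ P·[cation]ᵢ + Σ P·[anion]ₒ)]
Numerator = 1×7.57 + 8.6×112 = 970.8
Denominator = 1×112 + 8.6×17.4 = 261.6
Vm = 57.2 · log₁₀(3.7103) = 57.2 × (0.5694) = 32.57 mV

32.6 mV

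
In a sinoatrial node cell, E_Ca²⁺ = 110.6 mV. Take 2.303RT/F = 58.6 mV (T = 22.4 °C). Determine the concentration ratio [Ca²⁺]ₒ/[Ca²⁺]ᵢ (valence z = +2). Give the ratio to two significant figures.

log₁₀([out]/[in]) = E·z/(58.6) = 110.6 × 2 / 58.6 = 3.7747
[out]/[in] = 10^(3.7747) = 5953

6000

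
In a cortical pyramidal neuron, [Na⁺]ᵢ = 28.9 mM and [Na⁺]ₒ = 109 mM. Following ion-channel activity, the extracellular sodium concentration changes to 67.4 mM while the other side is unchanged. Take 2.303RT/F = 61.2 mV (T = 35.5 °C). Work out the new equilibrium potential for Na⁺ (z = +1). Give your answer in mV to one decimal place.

22.5 mV

After the shift: [Na⁺]_out = 67.4, [Na⁺]_in = 28.9 mM.
E_new = (61.2/1)·log₁₀(67.4/28.9) = 61.20 · (0.3678) = 22.51 mV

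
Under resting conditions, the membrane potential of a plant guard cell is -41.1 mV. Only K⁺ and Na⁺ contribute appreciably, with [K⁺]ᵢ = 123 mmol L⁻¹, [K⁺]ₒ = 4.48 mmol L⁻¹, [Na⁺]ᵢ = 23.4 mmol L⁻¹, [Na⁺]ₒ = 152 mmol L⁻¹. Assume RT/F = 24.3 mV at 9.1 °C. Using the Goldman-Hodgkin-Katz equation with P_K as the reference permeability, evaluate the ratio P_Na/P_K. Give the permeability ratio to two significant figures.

0.12

Let α = P_Na/P_K. GHK: Vm = 24.3·ln[(Kₒ + α·Naₒ)/(Kᵢ + α·Naᵢ)].
e^(Vm/24.3) = e^(-41.1/24.3) = 0.18427
So 0.18427·(Kᵢ + α·Naᵢ) = Kₒ + α·Naₒ → α = (0.18427·123.0 − 4.48) / (152.0 − 0.18427·23.4)
α = (22.67 − 4.48) / (152.0 − 4.312) = 18.19/147.7 = 0.1231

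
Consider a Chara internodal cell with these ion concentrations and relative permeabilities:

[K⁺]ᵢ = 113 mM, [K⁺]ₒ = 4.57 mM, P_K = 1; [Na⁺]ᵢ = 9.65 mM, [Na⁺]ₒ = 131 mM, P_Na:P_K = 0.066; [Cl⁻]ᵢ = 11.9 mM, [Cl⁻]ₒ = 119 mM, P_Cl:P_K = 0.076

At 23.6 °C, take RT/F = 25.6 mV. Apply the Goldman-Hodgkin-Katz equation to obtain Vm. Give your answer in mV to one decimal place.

Vm = 25.6 · ln[(Σ P·[cation]ₒ + Σ P·[anion]ᵢ) / (Σ P·[cation]ᵢ + Σ P·[anion]ₒ)]
Numerator = 1×4.57 + 0.066×131 + 0.076×11.9 = 14.12
Denominator = 1×113 + 0.066×9.65 + 0.076×119 = 122.7
Vm = 25.6 · ln(0.1151) = 25.6 × (-2.1620) = -55.35 mV

-55.3 mV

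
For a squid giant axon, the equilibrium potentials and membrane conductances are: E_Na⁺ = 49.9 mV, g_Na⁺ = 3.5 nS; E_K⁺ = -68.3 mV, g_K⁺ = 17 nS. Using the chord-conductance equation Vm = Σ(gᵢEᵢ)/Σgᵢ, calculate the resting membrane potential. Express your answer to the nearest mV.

Σ gᵢEᵢ = 3.5·(49.9) + 17·(-68.3) = -986.45
Σ gᵢ = 3.5 + 17 = 20.5
Vm = -986.45 / 20.5 = -48.12 mV

-48 mV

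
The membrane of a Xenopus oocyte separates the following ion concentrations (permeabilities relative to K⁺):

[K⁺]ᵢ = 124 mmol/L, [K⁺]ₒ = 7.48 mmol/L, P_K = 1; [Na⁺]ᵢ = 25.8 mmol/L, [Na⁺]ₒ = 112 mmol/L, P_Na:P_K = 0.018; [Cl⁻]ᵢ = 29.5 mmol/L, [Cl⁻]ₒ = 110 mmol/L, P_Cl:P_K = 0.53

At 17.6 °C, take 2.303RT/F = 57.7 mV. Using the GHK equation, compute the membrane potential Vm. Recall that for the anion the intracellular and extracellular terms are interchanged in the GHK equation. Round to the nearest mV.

Vm = 57.7 · log₁₀[(Σ P·[cation]ₒ + Σ P·[anion]ᵢ) / (Σ P·[cation]ᵢ + Σ P·[anion]ₒ)]
Numerator = 1×7.48 + 0.018×112 + 0.53×29.5 = 25.13
Denominator = 1×124 + 0.018×25.8 + 0.53×110 = 182.8
Vm = 57.7 · log₁₀(0.1375) = 57.7 × (-0.8617) = -49.72 mV

-50 mV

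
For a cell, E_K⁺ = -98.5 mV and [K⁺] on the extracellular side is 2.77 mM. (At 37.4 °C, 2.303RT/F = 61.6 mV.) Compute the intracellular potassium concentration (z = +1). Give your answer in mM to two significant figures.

110 mM

Nernst: E = (61.6/1) · log₁₀([out]/[in]), so log₁₀([out]/[in]) = -98.5 × 1 / 61.6 = -1.5990.
[out]/[in] = 10^(-1.5990) = 0.02518.
[in] = 2.77 / 0.02518 = 110 mM.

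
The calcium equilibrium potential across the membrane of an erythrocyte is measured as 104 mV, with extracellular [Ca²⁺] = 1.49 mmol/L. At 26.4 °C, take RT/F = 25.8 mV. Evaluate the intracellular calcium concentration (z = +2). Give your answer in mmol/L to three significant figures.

Nernst: E = (25.8/2) · ln([out]/[in]), so ln([out]/[in]) = 104.0 × 2 / 25.8 = 8.0620.
[out]/[in] = e^(8.0620) = 3172.
[in] = 1.49 / 3172 = 0.0004698 mmol/L.

0.000470 mmol/L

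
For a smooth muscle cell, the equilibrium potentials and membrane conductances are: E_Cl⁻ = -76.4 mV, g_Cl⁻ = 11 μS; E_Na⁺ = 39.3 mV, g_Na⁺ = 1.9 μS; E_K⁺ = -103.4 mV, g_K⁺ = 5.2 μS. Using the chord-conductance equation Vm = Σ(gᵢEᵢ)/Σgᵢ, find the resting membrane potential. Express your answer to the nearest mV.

Σ gᵢEᵢ = 11·(-76.4) + 1.9·(39.3) + 5.2·(-103.4) = -1303.41
Σ gᵢ = 11 + 1.9 + 5.2 = 18.1
Vm = -1303.41 / 18.1 = -72.01 mV

-72 mV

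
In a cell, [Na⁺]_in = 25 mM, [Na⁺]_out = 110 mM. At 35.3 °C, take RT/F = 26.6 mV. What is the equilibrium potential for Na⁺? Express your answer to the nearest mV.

E = (26.6/z) · ln([Na⁺]_out/[Na⁺]_in) with z = +1.
= (26.6/1) · ln(110/25) = 26.60 · ln(4.4)
= 26.60 · (1.4816) = 39.41 mV

39 mV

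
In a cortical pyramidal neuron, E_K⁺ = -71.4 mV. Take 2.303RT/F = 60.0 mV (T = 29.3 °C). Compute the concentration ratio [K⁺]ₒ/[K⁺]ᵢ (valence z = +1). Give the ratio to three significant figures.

0.0646

log₁₀([out]/[in]) = E·z/(60.0) = -71.4 × 1 / 60.0 = -1.1900
[out]/[in] = 10^(-1.1900) = 0.06457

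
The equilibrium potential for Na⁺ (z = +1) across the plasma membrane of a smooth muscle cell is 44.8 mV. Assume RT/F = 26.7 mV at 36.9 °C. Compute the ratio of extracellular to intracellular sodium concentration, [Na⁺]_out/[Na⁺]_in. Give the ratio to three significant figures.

5.35

ln([out]/[in]) = E·z/(26.7) = 44.8 × 1 / 26.7 = 1.6779
[out]/[in] = e^(1.6779) = 5.354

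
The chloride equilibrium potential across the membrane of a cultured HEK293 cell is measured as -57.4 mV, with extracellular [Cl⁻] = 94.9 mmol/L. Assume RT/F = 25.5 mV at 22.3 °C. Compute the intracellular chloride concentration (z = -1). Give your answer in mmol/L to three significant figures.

9.99 mmol/L

Nernst: E = (25.5/-1) · ln([out]/[in]), so ln([out]/[in]) = -57.4 × -1 / 25.5 = 2.2510.
[out]/[in] = e^(2.2510) = 9.497.
[in] = 94.9 / 9.497 = 9.993 mmol/L.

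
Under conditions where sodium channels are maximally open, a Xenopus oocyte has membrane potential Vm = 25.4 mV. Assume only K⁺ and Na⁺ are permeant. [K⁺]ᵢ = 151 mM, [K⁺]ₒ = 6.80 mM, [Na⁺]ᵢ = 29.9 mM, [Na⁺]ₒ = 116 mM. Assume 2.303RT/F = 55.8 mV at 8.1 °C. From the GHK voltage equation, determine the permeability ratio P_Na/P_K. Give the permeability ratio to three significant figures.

13.8

Let α = P_Na/P_K. GHK: Vm = 55.8·log₁₀[(Kₒ + α·Naₒ)/(Kᵢ + α·Naᵢ)].
10^(Vm/55.8) = 10^(25.4/55.8) = 2.8523
So 2.8523·(Kᵢ + α·Naᵢ) = Kₒ + α·Naₒ → α = (2.8523·151.0 − 6.8) / (116.0 − 2.8523·29.9)
α = (430.7 − 6.8) / (116.0 − 85.28) = 423.9/30.72 = 13.8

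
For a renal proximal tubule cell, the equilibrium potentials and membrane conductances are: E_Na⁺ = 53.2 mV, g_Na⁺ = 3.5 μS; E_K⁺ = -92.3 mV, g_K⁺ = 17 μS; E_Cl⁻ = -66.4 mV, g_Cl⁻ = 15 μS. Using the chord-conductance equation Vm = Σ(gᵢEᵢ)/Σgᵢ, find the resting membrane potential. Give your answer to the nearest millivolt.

-67 mV

Σ gᵢEᵢ = 3.5·(53.2) + 17·(-92.3) + 15·(-66.4) = -2378.90
Σ gᵢ = 3.5 + 17 + 15 = 35.5
Vm = -2378.90 / 35.5 = -67.01 mV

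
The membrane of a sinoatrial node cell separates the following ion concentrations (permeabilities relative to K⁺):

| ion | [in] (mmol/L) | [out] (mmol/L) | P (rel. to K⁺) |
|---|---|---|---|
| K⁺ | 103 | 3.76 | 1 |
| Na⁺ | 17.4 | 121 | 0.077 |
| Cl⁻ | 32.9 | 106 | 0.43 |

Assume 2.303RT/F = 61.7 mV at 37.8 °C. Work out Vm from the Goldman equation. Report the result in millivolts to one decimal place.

Vm = 61.7 · log₁₀[(Σ P·[cation]ₒ + Σ P·[anion]ᵢ) / (Σ P·[cation]ᵢ + Σ P·[anion]ₒ)]
Numerator = 1×3.76 + 0.077×121 + 0.43×32.9 = 27.22
Denominator = 1×103 + 0.077×17.4 + 0.43×106 = 149.9
Vm = 61.7 · log₁₀(0.18159) = 61.7 × (-0.7409) = -45.71 mV

-45.7 mV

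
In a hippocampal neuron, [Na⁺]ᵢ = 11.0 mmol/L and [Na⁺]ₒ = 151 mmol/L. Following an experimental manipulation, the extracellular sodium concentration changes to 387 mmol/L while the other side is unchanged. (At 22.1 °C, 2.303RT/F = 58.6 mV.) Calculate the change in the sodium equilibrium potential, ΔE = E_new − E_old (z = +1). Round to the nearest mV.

24 mV

E_old = (58.6/1)·log₁₀(151/11.0) = 66.66 mV
E_new = (58.6/1)·log₁₀(387/11.0) = 90.61 mV
ΔE = 90.61 − (66.66) = 23.95 mV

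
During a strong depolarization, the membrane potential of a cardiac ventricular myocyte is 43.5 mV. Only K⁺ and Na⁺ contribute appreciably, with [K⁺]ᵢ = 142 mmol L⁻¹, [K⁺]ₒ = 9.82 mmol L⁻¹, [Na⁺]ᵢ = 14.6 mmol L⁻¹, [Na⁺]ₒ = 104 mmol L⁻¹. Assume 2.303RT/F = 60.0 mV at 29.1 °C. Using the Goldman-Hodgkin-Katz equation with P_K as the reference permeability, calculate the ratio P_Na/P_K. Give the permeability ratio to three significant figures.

28.1

Let α = P_Na/P_K. GHK: Vm = 60.0·log₁₀[(Kₒ + α·Naₒ)/(Kᵢ + α·Naᵢ)].
10^(Vm/60.0) = 10^(43.5/60.0) = 5.3088
So 5.3088·(Kᵢ + α·Naᵢ) = Kₒ + α·Naₒ → α = (5.3088·142.0 − 9.82) / (104.0 − 5.3088·14.6)
α = (753.9 − 9.82) / (104.0 − 77.51) = 744/26.49 = 28.09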